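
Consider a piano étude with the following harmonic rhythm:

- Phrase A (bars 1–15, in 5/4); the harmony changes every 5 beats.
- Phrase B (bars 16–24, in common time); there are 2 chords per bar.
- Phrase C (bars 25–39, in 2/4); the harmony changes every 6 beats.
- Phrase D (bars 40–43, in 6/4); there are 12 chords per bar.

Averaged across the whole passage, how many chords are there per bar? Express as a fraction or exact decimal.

A: 15 × 5 = 75 beats ÷ 5 = 15 chords.
B: 9 × 4 = 36 beats ÷ 2 = 18 chords.
C: 15 × 2 = 30 beats ÷ 6 = 5 chords.
D: 4 × 6 = 24 beats ÷ 0.5 = 48 chords.
Overall: 86 chords over 43 bars → 86/43 = 2 chords per bar.

2 chords per bar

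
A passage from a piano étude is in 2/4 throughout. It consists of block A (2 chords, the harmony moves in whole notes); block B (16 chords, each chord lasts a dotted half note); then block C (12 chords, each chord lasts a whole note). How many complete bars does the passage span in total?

A: 2 × 4 = 8 beats = 4 bars.
B: 16 × 3 = 48 beats = 24 bars.
C: 12 × 4 = 48 beats = 24 bars.
Total: 4 + 24 + 24 = 52 bars.

52 bars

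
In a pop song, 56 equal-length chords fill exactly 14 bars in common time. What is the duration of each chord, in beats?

14 bars × 4 beats/bar = 56 beats total.
56 beats ÷ 56 chords = 1 beats per chord.
(That is a quarter note.)

1 beat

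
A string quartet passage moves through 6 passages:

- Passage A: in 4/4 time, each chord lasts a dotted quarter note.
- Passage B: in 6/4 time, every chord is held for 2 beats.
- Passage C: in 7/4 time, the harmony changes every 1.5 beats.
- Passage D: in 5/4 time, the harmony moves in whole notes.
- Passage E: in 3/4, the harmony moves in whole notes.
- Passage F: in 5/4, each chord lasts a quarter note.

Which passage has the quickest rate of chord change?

A: 4 beats/bar ÷ 1.5 beats/chord = 8/3 chords/bar.
B: 6 beats/bar ÷ 2 beats/chord = 3 chords/bar.
C: 7 beats/bar ÷ 1.5 beats/chord = 14/3 chords/bar.
D: 5 beats/bar ÷ 4 beats/chord = 1.25 chords/bar.
E: 3 beats/bar ÷ 4 beats/chord = 0.75 chords/bar.
F: 5 beats/bar ÷ 1 beat/chord = 5 chords/bar.
Fastest is F at 5 chords/bar.

Passage F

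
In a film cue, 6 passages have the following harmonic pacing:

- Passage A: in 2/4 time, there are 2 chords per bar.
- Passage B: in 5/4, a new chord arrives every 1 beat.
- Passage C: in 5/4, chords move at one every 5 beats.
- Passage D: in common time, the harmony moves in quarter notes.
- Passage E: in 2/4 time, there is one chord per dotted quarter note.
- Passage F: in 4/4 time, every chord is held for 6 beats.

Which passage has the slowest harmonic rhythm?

Passage F

A: 2/1 = 2 chords/bar.
B: 5/1 = 5 chords/bar.
C: 5/5 = 1 chord/bar.
D: 4/1 = 4 chords/bar.
E: 2/1.5 = 4/3 chords/bar.
F: 4/6 = 2/3 chords/bar.
Slowest is F at 2/3 chords/bar.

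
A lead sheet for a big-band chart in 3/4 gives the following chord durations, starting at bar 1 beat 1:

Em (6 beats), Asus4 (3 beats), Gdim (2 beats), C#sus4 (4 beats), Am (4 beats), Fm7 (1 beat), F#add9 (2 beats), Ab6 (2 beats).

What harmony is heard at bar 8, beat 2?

Ab6

Beat 2 of bar 8 is beat (8−1)×3 + 2 = 23 overall.
Running totals: Em ends at 6, Asus4 ends at 9, Gdim ends at 11, C#sus4 ends at 15, Am ends at 19, Fm7 ends at 20, F#add9 ends at 22, Ab6 ends at 24.
Beat 23 falls within Ab6.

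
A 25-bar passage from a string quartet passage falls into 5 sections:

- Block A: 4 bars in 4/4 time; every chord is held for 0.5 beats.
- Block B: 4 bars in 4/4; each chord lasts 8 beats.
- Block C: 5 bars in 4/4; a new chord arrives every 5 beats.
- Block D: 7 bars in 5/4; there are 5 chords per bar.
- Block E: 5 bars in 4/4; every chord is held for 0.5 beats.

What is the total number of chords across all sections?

A: 4·4 = 16 beats, 16/0.5 = 32 chords.
B: 4·4 = 16 beats, 16/8 = 2 chords.
C: 5·4 = 20 beats, 20/5 = 4 chords.
D: 7·5 = 35 beats, 35/1 = 35 chords.
E: 5·4 = 20 beats, 20/0.5 = 40 chords.
Total: 32 + 2 + 4 + 35 + 40 = 113.

113 chords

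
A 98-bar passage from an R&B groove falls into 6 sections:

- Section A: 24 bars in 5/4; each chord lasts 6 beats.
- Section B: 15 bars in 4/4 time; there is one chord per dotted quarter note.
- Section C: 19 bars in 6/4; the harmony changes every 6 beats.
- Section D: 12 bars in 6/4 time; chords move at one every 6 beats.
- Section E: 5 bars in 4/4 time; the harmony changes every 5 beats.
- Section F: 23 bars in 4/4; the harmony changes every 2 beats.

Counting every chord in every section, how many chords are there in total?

141 chords

A: 24·5 = 120 beats, 120/6 = 20 chords.
B: 15·4 = 60 beats, 60/1.5 = 40 chords.
C: 19·6 = 114 beats, 114/6 = 19 chords.
D: 12·6 = 72 beats, 72/6 = 12 chords.
E: 5·4 = 20 beats, 20/5 = 4 chords.
F: 23·4 = 92 beats, 92/2 = 46 chords.
Total: 20 + 40 + 19 + 12 + 4 + 46 = 141.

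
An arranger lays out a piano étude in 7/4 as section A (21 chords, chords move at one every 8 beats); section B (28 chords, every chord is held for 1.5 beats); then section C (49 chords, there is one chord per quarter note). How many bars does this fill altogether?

37 bars

A: 21 × 8 = 168 beats = 24 bars.
B: 28 × 1.5 = 42 beats = 6 bars.
C: 49 × 1 = 49 beats = 7 bars.
Total: 24 + 6 + 7 = 37 bars.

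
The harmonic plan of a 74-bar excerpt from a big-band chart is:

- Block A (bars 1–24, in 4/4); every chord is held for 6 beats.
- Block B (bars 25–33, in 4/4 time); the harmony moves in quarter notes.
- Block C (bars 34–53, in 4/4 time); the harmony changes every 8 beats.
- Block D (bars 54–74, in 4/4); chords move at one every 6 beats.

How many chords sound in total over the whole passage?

A: 24 bars × 4 beats = 96 beats; 6 beats/chord → 16 chords.
B: 9 bars × 4 beats = 36 beats; 1 beat/chord → 36 chords.
C: 20 bars × 4 beats = 80 beats; 8 beats/chord → 10 chords.
D: 21 bars × 4 beats = 84 beats; 6 beats/chord → 14 chords.
Total: 16 + 36 + 10 + 14 = 76.

76 chords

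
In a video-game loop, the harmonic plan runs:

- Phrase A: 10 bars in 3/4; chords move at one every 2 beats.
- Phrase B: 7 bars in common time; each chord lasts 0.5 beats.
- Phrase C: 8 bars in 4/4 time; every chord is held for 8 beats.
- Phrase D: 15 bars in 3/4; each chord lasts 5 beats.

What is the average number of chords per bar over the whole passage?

2.1 chords per bar

A: 10 bars of 3 beats is 30 beats; at 2 beats each that's 15 chords.
B: 7 bars of 4 beats is 28 beats; at 0.5 beats each that's 56 chords.
C: 8 bars of 4 beats is 32 beats; at 8 beats each that's 4 chords.
D: 15 bars of 3 beats is 45 beats; at 5 beats each that's 9 chords.
Overall: 84 chords over 40 bars → 84/40 = 2.1 chords per bar.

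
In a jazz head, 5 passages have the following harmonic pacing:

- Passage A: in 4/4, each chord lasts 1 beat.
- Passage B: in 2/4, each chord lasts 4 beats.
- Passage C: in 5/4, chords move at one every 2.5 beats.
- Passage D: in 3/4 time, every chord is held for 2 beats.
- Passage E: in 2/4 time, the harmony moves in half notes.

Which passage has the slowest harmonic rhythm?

A: 4/1 = 4 chords/bar.
B: 2/4 = 0.5 chords/bar.
C: 5/2.5 = 2 chords/bar.
D: 3/2 = 1.5 chords/bar.
E: 2/2 = 1 chord/bar.
Slowest is B at 0.5 chords/bar.

Passage B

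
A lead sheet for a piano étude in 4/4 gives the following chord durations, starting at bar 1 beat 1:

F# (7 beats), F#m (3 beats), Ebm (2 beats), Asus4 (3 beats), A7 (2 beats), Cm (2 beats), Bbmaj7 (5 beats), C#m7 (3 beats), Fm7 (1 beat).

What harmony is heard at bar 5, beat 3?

Beat 3 of bar 5 is beat (5−1)×4 + 3 = 19 overall.
Running totals: F# ends at 7, F#m ends at 10, Ebm ends at 12, Asus4 ends at 15, A7 ends at 17, Cm ends at 19.
Beat 19 falls within Cm.

Cm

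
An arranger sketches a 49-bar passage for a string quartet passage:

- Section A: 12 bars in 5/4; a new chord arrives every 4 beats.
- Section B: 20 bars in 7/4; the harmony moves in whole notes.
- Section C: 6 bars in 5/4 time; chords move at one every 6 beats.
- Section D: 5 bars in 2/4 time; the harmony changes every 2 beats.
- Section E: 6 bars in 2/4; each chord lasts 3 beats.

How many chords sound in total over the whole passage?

64 chords

A: 12·5 = 60 beats, 60/4 = 15 chords.
B: 20·7 = 140 beats, 140/4 = 35 chords.
C: 6·5 = 30 beats, 30/6 = 5 chords.
D: 5·2 = 10 beats, 10/2 = 5 chords.
E: 6·2 = 12 beats, 12/3 = 4 chords.
Total: 15 + 35 + 5 + 5 + 4 = 64.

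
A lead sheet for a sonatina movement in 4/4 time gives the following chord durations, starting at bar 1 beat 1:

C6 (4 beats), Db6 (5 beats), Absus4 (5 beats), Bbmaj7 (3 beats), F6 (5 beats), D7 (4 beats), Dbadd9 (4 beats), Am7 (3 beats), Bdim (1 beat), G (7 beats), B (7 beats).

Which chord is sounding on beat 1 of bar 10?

G

Beat 1 of bar 10 is beat (10−1)×4 + 1 = 37 overall.
Running totals: C6 ends at 4, Db6 ends at 9, Absus4 ends at 14, Bbmaj7 ends at 17, F6 ends at 22, D7 ends at 26, Dbadd9 ends at 30, Am7 ends at 33, Bdim ends at 34, G ends at 41.
Beat 37 falls within G.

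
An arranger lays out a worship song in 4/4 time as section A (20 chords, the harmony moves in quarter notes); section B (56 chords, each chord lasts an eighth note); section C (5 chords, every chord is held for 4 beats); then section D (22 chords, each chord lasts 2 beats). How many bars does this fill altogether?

A: 20 × 1 = 20 beats = 5 bars.
B: 56 × 0.5 = 28 beats = 7 bars.
C: 5 × 4 = 20 beats = 5 bars.
D: 22 × 2 = 44 beats = 11 bars.
Total: 5 + 7 + 5 + 11 = 28 bars.

28 bars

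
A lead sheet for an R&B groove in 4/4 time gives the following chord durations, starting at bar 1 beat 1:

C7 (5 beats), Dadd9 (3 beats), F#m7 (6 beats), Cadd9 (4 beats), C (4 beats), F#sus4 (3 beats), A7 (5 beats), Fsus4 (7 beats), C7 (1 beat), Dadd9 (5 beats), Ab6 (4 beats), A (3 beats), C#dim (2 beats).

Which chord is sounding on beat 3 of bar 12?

Ab6

Beat 3 of bar 12 is beat (12−1)×4 + 3 = 47 overall.
Running totals: C7 ends at 5, Dadd9 ends at 8, F#m7 ends at 14, Cadd9 ends at 18, C ends at 22, F#sus4 ends at 25, A7 ends at 30, Fsus4 ends at 37, C7 ends at 38, Dadd9 ends at 43, Ab6 ends at 47.
Beat 47 falls within Ab6.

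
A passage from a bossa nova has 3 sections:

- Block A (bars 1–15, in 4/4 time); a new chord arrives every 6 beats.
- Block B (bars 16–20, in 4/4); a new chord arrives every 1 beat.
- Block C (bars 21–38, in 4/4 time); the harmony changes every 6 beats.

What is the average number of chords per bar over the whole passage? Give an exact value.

A: 15 bars of 4 beats is 60 beats; at 6 beats each that's 10 chords.
B: 5 bars of 4 beats is 20 beats; at 1 beat each that's 20 chords.
C: 18 bars of 4 beats is 72 beats; at 6 beats each that's 12 chords.
Overall: 42 chords over 38 bars → 42/38 = 21/19 chords per bar.

21/19 chords per bar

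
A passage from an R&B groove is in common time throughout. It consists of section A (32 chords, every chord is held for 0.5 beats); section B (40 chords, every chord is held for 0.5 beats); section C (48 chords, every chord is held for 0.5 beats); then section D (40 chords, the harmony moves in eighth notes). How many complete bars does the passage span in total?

20 bars

A: 32 × 0.5 = 16 beats = 4 bars.
B: 40 × 0.5 = 20 beats = 5 bars.
C: 48 × 0.5 = 24 beats = 6 bars.
D: 40 × 0.5 = 20 beats = 5 bars.
Total: 4 + 5 + 6 + 5 = 20 bars.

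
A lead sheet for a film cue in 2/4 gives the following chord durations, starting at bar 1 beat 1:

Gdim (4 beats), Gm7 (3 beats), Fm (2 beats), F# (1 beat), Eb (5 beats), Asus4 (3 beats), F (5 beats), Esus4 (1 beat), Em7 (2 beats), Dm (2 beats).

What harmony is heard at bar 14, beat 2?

Beat 2 of bar 14 is beat (14−1)×2 + 2 = 28 overall.
Running totals: Gdim ends at 4, Gm7 ends at 7, Fm ends at 9, F# ends at 10, Eb ends at 15, Asus4 ends at 18, F ends at 23, Esus4 ends at 24, Em7 ends at 26, Dm ends at 28.
Beat 28 falls within Dm.

Dm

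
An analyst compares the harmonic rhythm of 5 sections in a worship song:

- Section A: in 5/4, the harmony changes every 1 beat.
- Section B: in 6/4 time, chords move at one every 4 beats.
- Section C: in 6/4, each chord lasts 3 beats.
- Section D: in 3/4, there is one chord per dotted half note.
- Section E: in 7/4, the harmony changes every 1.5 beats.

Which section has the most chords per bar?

A: 5 beats/bar ÷ 1 beat/chord = 5 chords/bar.
B: 6 beats/bar ÷ 4 beats/chord = 1.5 chords/bar.
C: 6 beats/bar ÷ 3 beats/chord = 2 chords/bar.
D: 3 beats/bar ÷ 3 beats/chord = 1 chord/bar.
E: 7 beats/bar ÷ 1.5 beats/chord = 14/3 chords/bar.
Fastest is A at 5 chords/bar.

Section A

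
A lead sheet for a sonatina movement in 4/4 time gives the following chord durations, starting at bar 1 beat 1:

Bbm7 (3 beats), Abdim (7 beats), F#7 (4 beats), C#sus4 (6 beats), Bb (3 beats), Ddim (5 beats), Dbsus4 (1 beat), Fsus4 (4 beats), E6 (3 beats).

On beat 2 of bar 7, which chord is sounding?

Ddim

Beat 2 of bar 7 is beat (7−1)×4 + 2 = 26 overall.
Running totals: Bbm7 ends at 3, Abdim ends at 10, F#7 ends at 14, C#sus4 ends at 20, Bb ends at 23, Ddim ends at 28.
Beat 26 falls within Ddim.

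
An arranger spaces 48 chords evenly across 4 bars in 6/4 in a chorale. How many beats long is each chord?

4 bars × 6 beats/bar = 24 beats total.
24 beats ÷ 48 chords = 0.5 beats per chord.
(That is an eighth note.)

0.5 beats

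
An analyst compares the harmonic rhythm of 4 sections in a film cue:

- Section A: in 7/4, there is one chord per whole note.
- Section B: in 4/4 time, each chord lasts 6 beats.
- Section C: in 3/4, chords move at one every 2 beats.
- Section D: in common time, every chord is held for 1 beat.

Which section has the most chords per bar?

Section D

A: 7/4 = 1.75 chords/bar.
B: 4/6 = 2/3 chords/bar.
C: 3/2 = 1.5 chords/bar.
D: 4/1 = 4 chords/bar.
Fastest is D at 4 chords/bar.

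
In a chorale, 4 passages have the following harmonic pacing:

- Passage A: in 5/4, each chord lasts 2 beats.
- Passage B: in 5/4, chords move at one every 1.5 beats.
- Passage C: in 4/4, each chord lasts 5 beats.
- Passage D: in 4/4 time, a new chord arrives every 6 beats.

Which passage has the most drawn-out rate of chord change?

Passage D

A: 5 beats/bar ÷ 2 beats/chord = 2.5 chords/bar.
B: 5 beats/bar ÷ 1.5 beats/chord = 10/3 chords/bar.
C: 4 beats/bar ÷ 5 beats/chord = 0.8 chords/bar.
D: 4 beats/bar ÷ 6 beats/chord = 2/3 chords/bar.
Slowest is D at 2/3 chords/bar.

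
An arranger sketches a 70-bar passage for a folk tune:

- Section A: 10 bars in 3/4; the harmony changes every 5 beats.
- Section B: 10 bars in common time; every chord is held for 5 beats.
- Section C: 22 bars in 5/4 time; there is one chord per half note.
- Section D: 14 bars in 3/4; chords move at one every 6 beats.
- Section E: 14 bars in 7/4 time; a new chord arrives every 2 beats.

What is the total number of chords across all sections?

125 chords

A: 10 bars × 3 beats = 30 beats; 5 beats/chord → 6 chords.
B: 10 bars × 4 beats = 40 beats; 5 beats/chord → 8 chords.
C: 22 bars × 5 beats = 110 beats; 2 beats/chord → 55 chords.
D: 14 bars × 3 beats = 42 beats; 6 beats/chord → 7 chords.
E: 14 bars × 7 beats = 98 beats; 2 beats/chord → 49 chords.
Total: 6 + 8 + 55 + 7 + 49 = 125.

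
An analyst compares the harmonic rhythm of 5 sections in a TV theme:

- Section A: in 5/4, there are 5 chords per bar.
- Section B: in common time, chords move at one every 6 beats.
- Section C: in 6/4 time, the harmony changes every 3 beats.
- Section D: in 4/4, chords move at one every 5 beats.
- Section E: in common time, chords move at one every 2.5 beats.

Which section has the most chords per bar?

A: each chord is 1 beat in 5/4, so 5 per bar.
B: each chord is 6 beats in 4/4, so 2/3 per bar.
C: each chord is 3 beats in 6/4, so 2 per bar.
D: each chord is 5 beats in 4/4, so 0.8 per bar.
E: each chord is 2.5 beats in 4/4, so 1.6 per bar.
Fastest is A at 5 chords/bar.

Section A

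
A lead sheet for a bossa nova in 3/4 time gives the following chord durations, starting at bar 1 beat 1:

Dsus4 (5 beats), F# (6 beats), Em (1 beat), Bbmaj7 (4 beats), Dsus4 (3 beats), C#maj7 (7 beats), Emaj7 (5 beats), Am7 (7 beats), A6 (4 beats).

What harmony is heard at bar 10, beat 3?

Emaj7

Beat 3 of bar 10 is beat (10−1)×3 + 3 = 30 overall.
Running totals: Dsus4 ends at 5, F# ends at 11, Em ends at 12, Bbmaj7 ends at 16, Dsus4 ends at 19, C#maj7 ends at 26, Emaj7 ends at 31.
Beat 30 falls within Emaj7.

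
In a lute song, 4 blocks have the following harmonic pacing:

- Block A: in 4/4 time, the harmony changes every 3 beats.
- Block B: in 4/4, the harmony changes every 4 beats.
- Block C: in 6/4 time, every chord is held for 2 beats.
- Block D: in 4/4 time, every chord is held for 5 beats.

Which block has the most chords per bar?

Block C

A: each chord is 3 beats in 4/4, so 4/3 per bar.
B: each chord is 4 beats in 4/4, so 1 per bar.
C: each chord is 2 beats in 6/4, so 3 per bar.
D: each chord is 5 beats in 4/4, so 0.8 per bar.
Fastest is C at 3 chords/bar.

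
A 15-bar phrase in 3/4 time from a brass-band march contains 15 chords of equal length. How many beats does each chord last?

3 beats

15 bars × 3 beats/bar = 45 beats total.
45 beats ÷ 15 chords = 3 beats per chord.
(That is a dotted half note.)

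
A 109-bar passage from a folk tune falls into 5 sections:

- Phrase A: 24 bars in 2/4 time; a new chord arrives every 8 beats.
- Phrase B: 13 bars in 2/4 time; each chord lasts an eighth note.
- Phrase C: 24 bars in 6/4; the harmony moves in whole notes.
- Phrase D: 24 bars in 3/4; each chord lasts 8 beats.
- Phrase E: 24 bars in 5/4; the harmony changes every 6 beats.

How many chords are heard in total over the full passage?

A has 48 beats and chords last 8 each, so 6 chords.
B has 26 beats and chords last 0.5 each, so 52 chords.
C has 144 beats and chords last 4 each, so 36 chords.
D has 72 beats and chords last 8 each, so 9 chords.
E has 120 beats and chords last 6 each, so 20 chords.
Total: 6 + 52 + 36 + 9 + 20 = 123.

123 chords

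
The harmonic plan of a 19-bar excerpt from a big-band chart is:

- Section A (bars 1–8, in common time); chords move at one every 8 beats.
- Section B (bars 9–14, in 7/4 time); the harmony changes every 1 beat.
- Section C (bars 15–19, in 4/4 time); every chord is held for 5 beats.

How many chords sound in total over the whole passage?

A: 8·4 = 32 beats, 32/8 = 4 chords.
B: 6·7 = 42 beats, 42/1 = 42 chords.
C: 5·4 = 20 beats, 20/5 = 4 chords.
Total: 4 + 42 + 4 = 50.

50 chords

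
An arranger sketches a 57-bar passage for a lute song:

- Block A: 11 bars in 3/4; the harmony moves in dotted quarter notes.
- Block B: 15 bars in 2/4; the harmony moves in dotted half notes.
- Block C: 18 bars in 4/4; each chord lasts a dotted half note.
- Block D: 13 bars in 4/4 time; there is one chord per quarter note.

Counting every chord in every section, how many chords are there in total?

108 chords

A: 11·3 = 33 beats, 33/1.5 = 22 chords.
B: 15·2 = 30 beats, 30/3 = 10 chords.
C: 18·4 = 72 beats, 72/3 = 24 chords.
D: 13·4 = 52 beats, 52/1 = 52 chords.
Total: 22 + 10 + 24 + 52 = 108.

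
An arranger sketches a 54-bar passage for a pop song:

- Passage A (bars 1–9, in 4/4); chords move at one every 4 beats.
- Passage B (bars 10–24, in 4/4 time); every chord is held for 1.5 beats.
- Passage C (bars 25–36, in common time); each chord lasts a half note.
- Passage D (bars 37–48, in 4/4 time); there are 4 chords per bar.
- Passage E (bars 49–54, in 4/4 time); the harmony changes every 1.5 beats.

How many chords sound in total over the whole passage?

A has 36 beats and chords last 4 each, so 9 chords.
B has 60 beats and chords last 1.5 each, so 40 chords.
C has 48 beats and chords last 2 each, so 24 chords.
D has 48 beats and chords last 1 each, so 48 chords.
E has 24 beats and chords last 1.5 each, so 16 chords.
Total: 9 + 40 + 24 + 48 + 16 = 137.

137 chords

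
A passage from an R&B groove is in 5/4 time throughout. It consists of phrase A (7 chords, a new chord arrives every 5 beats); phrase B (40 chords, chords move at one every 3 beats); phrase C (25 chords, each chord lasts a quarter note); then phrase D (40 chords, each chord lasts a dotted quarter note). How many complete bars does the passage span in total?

48 bars

A: 7 × 5 = 35 beats = 7 bars.
B: 40 × 3 = 120 beats = 24 bars.
C: 25 × 1 = 25 beats = 5 bars.
D: 40 × 1.5 = 60 beats = 12 bars.
Total: 7 + 24 + 5 + 12 = 48 bars.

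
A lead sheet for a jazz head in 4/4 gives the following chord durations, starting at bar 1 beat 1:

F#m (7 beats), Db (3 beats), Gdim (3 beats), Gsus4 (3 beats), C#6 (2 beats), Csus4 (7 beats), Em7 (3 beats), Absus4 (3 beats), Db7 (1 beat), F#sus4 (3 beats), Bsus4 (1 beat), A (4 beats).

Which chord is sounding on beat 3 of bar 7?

Em7

Beat 3 of bar 7 is beat (7−1)×4 + 3 = 27 overall.
Running totals: F#m ends at 7, Db ends at 10, Gdim ends at 13, Gsus4 ends at 16, C#6 ends at 18, Csus4 ends at 25, Em7 ends at 28.
Beat 27 falls within Em7.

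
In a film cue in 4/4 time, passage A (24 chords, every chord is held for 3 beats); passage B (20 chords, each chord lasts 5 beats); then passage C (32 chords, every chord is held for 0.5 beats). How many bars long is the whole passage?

A: 24 × 3 = 72 beats = 18 bars.
B: 20 × 5 = 100 beats = 25 bars.
C: 32 × 0.5 = 16 beats = 4 bars.
Total: 18 + 25 + 4 = 47 bars.

47 bars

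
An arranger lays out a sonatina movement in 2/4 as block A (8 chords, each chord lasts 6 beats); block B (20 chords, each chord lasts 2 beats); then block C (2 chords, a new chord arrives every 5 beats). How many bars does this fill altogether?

A: 8 × 6 = 48 beats = 24 bars.
B: 20 × 2 = 40 beats = 20 bars.
C: 2 × 5 = 10 beats = 5 bars.
Total: 24 + 20 + 5 = 49 bars.

49 bars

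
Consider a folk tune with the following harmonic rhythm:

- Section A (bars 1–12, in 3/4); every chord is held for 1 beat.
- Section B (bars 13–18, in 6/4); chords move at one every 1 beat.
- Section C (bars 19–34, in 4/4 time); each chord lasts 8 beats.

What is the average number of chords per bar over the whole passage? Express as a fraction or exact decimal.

A: 12 bars of 3 beats is 36 beats; at 1 beat each that's 36 chords.
B: 6 bars of 6 beats is 36 beats; at 1 beat each that's 36 chords.
C: 16 bars of 4 beats is 64 beats; at 8 beats each that's 8 chords.
Overall: 80 chords over 34 bars → 80/34 = 40/17 chords per bar.

40/17 chords per bar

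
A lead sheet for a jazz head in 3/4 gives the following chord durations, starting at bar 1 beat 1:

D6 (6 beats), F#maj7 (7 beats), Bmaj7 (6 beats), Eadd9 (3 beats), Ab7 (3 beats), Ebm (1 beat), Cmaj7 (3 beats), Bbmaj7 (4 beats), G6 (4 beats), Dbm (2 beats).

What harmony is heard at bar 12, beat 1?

Beat 1 of bar 12 is beat (12−1)×3 + 1 = 34 overall.
Running totals: D6 ends at 6, F#maj7 ends at 13, Bmaj7 ends at 19, Eadd9 ends at 22, Ab7 ends at 25, Ebm ends at 26, Cmaj7 ends at 29, Bbmaj7 ends at 33, G6 ends at 37.
Beat 34 falls within G6.

G6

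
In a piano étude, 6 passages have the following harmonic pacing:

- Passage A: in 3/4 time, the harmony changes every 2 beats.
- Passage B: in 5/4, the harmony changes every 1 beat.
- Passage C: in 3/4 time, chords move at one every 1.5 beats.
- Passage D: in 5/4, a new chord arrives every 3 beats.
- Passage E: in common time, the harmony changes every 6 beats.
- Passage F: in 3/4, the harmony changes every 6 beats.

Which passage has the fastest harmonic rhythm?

Passage B

A: 3 beats/bar ÷ 2 beats/chord = 1.5 chords/bar.
B: 5 beats/bar ÷ 1 beat/chord = 5 chords/bar.
C: 3 beats/bar ÷ 1.5 beats/chord = 2 chords/bar.
D: 5 beats/bar ÷ 3 beats/chord = 5/3 chords/bar.
E: 4 beats/bar ÷ 6 beats/chord = 2/3 chords/bar.
F: 3 beats/bar ÷ 6 beats/chord = 0.5 chords/bar.
Fastest is B at 5 chords/bar.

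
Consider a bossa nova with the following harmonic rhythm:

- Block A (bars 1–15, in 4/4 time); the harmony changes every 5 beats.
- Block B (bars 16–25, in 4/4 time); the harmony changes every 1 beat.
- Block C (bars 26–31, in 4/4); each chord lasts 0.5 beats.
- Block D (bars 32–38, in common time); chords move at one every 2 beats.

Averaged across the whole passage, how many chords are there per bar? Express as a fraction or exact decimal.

A: 15 × 4 = 60 beats ÷ 5 = 12 chords.
B: 10 × 4 = 40 beats ÷ 1 = 40 chords.
C: 6 × 4 = 24 beats ÷ 0.5 = 48 chords.
D: 7 × 4 = 28 beats ÷ 2 = 14 chords.
Overall: 114 chords over 38 bars → 114/38 = 3 chords per bar.

3 chords per bar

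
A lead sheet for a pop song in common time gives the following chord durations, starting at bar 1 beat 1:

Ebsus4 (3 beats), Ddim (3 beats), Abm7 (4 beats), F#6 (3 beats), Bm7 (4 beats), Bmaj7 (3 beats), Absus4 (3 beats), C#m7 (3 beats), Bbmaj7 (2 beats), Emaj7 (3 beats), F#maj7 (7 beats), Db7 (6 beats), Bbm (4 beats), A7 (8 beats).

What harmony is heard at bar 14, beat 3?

A7

Beat 3 of bar 14 is beat (14−1)×4 + 3 = 55 overall.
Running totals: Ebsus4 ends at 3, Ddim ends at 6, Abm7 ends at 10, F#6 ends at 13, Bm7 ends at 17, Bmaj7 ends at 20, Absus4 ends at 23, C#m7 ends at 26, Bbmaj7 ends at 28, Emaj7 ends at 31, F#maj7 ends at 38, Db7 ends at 44, Bbm ends at 48, A7 ends at 56.
Beat 55 falls within A7.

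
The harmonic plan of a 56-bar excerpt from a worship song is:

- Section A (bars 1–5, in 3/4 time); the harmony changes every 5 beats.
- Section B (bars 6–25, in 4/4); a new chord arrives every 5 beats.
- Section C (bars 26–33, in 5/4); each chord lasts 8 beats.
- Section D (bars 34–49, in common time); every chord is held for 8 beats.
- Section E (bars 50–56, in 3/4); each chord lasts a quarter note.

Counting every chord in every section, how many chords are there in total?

A: 5·3 = 15 beats, 15/5 = 3 chords.
B: 20·4 = 80 beats, 80/5 = 16 chords.
C: 8·5 = 40 beats, 40/8 = 5 chords.
D: 16·4 = 64 beats, 64/8 = 8 chords.
E: 7·3 = 21 beats, 21/1 = 21 chords.
Total: 3 + 16 + 5 + 8 + 21 = 53.

53 chords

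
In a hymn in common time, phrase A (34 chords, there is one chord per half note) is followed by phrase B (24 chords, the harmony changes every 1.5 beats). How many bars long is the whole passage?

A: 34 × 2 = 68 beats = 17 bars.
B: 24 × 1.5 = 36 beats = 9 bars.
Total: 17 + 9 = 26 bars.

26 bars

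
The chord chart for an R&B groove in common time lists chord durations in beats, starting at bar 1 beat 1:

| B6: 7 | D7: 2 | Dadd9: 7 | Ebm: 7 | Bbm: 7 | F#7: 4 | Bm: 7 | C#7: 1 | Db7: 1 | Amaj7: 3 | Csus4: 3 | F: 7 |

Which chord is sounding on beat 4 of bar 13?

F

Beat 4 of bar 13 is beat (13−1)×4 + 4 = 52 overall.
Running totals: B6 ends at 7, D7 ends at 9, Dadd9 ends at 16, Ebm ends at 23, Bbm ends at 30, F#7 ends at 34, Bm ends at 41, C#7 ends at 42, Db7 ends at 43, Amaj7 ends at 46, Csus4 ends at 49, F ends at 56.
Beat 52 falls within F.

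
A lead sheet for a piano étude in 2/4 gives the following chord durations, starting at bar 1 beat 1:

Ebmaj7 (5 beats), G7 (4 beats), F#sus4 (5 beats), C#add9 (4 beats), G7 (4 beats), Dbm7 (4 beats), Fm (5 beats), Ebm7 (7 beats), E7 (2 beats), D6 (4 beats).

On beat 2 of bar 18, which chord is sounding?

Beat 2 of bar 18 is beat (18−1)×2 + 2 = 36 overall.
Running totals: Ebmaj7 ends at 5, G7 ends at 9, F#sus4 ends at 14, C#add9 ends at 18, G7 ends at 22, Dbm7 ends at 26, Fm ends at 31, Ebm7 ends at 38.
Beat 36 falls within Ebm7.

Ebm7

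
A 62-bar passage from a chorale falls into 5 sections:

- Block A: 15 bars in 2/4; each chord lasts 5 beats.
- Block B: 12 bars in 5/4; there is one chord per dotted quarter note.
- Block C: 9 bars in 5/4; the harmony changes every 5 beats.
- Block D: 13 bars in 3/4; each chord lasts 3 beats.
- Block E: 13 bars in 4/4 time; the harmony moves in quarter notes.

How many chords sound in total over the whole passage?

A: 15·2 = 30 beats, 30/5 = 6 chords.
B: 12·5 = 60 beats, 60/1.5 = 40 chords.
C: 9·5 = 45 beats, 45/5 = 9 chords.
D: 13·3 = 39 beats, 39/3 = 13 chords.
E: 13·4 = 52 beats, 52/1 = 52 chords.
Total: 6 + 40 + 9 + 13 + 52 = 120.

120 chords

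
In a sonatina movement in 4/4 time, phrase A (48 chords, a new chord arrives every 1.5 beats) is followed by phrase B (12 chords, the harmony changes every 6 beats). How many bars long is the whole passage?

A: 48 × 1.5 = 72 beats = 18 bars.
B: 12 × 6 = 72 beats = 18 bars.
Total: 18 + 18 = 36 bars.

36 bars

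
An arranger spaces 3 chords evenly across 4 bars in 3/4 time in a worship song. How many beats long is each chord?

4 beats

4 bars × 3 beats/bar = 12 beats total.
12 beats ÷ 3 chords = 4 beats per chord.
(That is a whole note.)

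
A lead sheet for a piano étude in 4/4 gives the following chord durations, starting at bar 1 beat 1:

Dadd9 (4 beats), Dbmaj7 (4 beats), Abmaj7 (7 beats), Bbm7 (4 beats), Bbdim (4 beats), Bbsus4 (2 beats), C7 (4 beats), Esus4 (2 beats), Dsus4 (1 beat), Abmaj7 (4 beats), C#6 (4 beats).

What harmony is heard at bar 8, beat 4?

Dsus4

Beat 4 of bar 8 is beat (8−1)×4 + 4 = 32 overall.
Running totals: Dadd9 ends at 4, Dbmaj7 ends at 8, Abmaj7 ends at 15, Bbm7 ends at 19, Bbdim ends at 23, Bbsus4 ends at 25, C7 ends at 29, Esus4 ends at 31, Dsus4 ends at 32.
Beat 32 falls within Dsus4.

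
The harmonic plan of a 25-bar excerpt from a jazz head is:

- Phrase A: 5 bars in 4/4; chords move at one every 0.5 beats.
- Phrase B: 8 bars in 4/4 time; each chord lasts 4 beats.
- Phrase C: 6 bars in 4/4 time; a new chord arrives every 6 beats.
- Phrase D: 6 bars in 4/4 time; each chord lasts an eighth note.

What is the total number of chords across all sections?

100 chords

A has 20 beats and chords last 0.5 each, so 40 chords.
B has 32 beats and chords last 4 each, so 8 chords.
C has 24 beats and chords last 6 each, so 4 chords.
D has 24 beats and chords last 0.5 each, so 48 chords.
Total: 40 + 8 + 4 + 48 = 100.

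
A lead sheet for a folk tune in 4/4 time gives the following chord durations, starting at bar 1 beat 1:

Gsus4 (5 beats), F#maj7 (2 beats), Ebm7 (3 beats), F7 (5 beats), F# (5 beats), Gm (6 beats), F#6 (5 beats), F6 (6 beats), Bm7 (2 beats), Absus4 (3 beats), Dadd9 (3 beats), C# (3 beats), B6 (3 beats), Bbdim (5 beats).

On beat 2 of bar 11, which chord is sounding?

Absus4

Beat 2 of bar 11 is beat (11−1)×4 + 2 = 42 overall.
Running totals: Gsus4 ends at 5, F#maj7 ends at 7, Ebm7 ends at 10, F7 ends at 15, F# ends at 20, Gm ends at 26, F#6 ends at 31, F6 ends at 37, Bm7 ends at 39, Absus4 ends at 42.
Beat 42 falls within Absus4.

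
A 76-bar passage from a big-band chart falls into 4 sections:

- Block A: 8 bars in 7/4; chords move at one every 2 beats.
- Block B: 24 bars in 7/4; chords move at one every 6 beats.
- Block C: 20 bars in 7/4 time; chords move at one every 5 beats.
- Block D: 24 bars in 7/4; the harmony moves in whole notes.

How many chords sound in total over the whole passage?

A has 56 beats and chords last 2 each, so 28 chords.
B has 168 beats and chords last 6 each, so 28 chords.
C has 140 beats and chords last 5 each, so 28 chords.
D has 168 beats and chords last 4 each, so 42 chords.
Total: 28 + 28 + 28 + 42 = 126.

126 chords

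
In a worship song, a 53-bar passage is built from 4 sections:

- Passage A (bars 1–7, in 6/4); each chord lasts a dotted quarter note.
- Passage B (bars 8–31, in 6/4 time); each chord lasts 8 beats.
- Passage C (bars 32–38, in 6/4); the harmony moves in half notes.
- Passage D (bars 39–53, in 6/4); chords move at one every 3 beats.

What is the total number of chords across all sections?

97 chords

A: 7·6 = 42 beats, 42/1.5 = 28 chords.
B: 24·6 = 144 beats, 144/8 = 18 chords.
C: 7·6 = 42 beats, 42/2 = 21 chords.
D: 15·6 = 90 beats, 90/3 = 30 chords.
Total: 28 + 18 + 21 + 30 = 97.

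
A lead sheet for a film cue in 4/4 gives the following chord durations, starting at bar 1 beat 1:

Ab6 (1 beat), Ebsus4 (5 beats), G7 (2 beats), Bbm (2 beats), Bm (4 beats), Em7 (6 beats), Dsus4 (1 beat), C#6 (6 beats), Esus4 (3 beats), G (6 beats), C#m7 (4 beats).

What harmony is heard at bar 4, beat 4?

Em7

Beat 4 of bar 4 is beat (4−1)×4 + 4 = 16 overall.
Running totals: Ab6 ends at 1, Ebsus4 ends at 6, G7 ends at 8, Bbm ends at 10, Bm ends at 14, Em7 ends at 20.
Beat 16 falls within Em7.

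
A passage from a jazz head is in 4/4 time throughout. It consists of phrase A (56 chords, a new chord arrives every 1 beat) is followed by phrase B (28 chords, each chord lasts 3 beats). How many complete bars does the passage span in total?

35 bars

A: 56 × 1 = 56 beats = 14 bars.
B: 28 × 3 = 84 beats = 21 bars.
Total: 14 + 21 = 35 bars.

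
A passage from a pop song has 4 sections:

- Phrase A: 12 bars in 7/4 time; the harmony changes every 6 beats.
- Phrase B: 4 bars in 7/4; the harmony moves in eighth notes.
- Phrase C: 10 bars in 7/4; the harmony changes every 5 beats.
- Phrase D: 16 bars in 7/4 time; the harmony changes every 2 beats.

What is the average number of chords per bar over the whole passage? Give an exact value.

10/3 chords per bar

A: 12 bars of 7 beats is 84 beats; at 6 beats each that's 14 chords.
B: 4 bars of 7 beats is 28 beats; at 0.5 beats each that's 56 chords.
C: 10 bars of 7 beats is 70 beats; at 5 beats each that's 14 chords.
D: 16 bars of 7 beats is 112 beats; at 2 beats each that's 56 chords.
Overall: 140 chords over 42 bars → 140/42 = 10/3 chords per bar.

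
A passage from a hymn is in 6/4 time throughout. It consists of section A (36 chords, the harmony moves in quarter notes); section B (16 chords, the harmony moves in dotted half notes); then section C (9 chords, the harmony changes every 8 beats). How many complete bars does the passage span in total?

A: 36 × 1 = 36 beats = 6 bars.
B: 16 × 3 = 48 beats = 8 bars.
C: 9 × 8 = 72 beats = 12 bars.
Total: 6 + 8 + 12 = 26 bars.

26 bars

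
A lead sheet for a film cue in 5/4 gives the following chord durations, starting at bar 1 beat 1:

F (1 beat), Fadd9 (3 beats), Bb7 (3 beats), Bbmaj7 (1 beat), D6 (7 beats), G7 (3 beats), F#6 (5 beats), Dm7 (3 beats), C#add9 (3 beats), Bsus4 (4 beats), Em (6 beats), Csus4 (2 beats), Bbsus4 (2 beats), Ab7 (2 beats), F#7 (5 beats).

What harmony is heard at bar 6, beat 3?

Beat 3 of bar 6 is beat (6−1)×5 + 3 = 28 overall.
Running totals: F ends at 1, Fadd9 ends at 4, Bb7 ends at 7, Bbmaj7 ends at 8, D6 ends at 15, G7 ends at 18, F#6 ends at 23, Dm7 ends at 26, C#add9 ends at 29.
Beat 28 falls within C#add9.

C#add9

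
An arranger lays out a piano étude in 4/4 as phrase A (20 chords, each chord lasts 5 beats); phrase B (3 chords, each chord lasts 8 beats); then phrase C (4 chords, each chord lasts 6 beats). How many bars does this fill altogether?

37 bars

A: 20 × 5 = 100 beats = 25 bars.
B: 3 × 8 = 24 beats = 6 bars.
C: 4 × 6 = 24 beats = 6 bars.
Total: 25 + 6 + 6 = 37 bars.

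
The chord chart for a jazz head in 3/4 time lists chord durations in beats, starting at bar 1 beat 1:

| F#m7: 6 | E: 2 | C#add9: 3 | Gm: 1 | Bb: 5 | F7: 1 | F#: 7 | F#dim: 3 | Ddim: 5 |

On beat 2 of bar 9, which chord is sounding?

F#dim

Beat 2 of bar 9 is beat (9−1)×3 + 2 = 26 overall.
Running totals: F#m7 ends at 6, E ends at 8, C#add9 ends at 11, Gm ends at 12, Bb ends at 17, F7 ends at 18, F# ends at 25, F#dim ends at 28.
Beat 26 falls within F#dim.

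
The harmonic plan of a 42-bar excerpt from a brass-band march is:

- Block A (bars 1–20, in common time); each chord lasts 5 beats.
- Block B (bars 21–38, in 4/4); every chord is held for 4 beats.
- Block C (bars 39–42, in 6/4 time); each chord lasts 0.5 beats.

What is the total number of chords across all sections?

82 chords

A: 20 bars × 4 beats = 80 beats; 5 beats/chord → 16 chords.
B: 18 bars × 4 beats = 72 beats; 4 beats/chord → 18 chords.
C: 4 bars × 6 beats = 24 beats; 0.5 beats/chord → 48 chords.
Total: 16 + 18 + 48 = 82.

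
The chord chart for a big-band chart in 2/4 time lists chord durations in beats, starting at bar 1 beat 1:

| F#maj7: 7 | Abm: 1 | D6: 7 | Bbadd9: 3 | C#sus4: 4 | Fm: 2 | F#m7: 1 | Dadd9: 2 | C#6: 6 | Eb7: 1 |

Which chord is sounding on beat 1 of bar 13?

F#m7

Beat 1 of bar 13 is beat (13−1)×2 + 1 = 25 overall.
Running totals: F#maj7 ends at 7, Abm ends at 8, D6 ends at 15, Bbadd9 ends at 18, C#sus4 ends at 22, Fm ends at 24, F#m7 ends at 25.
Beat 25 falls within F#m7.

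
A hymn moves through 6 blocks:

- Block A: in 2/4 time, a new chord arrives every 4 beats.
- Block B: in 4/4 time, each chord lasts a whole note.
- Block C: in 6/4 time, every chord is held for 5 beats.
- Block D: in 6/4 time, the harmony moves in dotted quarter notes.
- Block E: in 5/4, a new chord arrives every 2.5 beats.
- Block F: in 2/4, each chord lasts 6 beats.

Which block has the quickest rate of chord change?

A: each chord is 4 beats in 2/4, so 0.5 per bar.
B: each chord is 4 beats in 4/4, so 1 per bar.
C: each chord is 5 beats in 6/4, so 1.2 per bar.
D: each chord is 1.5 beats in 6/4, so 4 per bar.
E: each chord is 2.5 beats in 5/4, so 2 per bar.
F: each chord is 6 beats in 2/4, so 1/3 per bar.
Fastest is D at 4 chords/bar.

Block D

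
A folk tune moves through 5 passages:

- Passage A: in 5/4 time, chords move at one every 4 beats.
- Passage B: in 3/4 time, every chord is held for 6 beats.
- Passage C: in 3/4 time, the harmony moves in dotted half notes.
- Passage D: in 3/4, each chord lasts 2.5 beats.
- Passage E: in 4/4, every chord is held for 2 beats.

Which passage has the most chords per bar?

A: 5/4 = 1.25 chords/bar.
B: 3/6 = 0.5 chords/bar.
C: 3/3 = 1 chord/bar.
D: 3/2.5 = 1.2 chords/bar.
E: 4/2 = 2 chords/bar.
Fastest is E at 2 chords/bar.

Passage E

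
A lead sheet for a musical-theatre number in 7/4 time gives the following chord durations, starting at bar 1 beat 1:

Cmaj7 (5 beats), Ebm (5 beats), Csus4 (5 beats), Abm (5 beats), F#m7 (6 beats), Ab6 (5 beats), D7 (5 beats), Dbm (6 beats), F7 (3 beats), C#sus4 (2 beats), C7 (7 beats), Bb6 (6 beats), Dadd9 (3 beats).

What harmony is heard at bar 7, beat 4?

C#sus4

Beat 4 of bar 7 is beat (7−1)×7 + 4 = 46 overall.
Running totals: Cmaj7 ends at 5, Ebm ends at 10, Csus4 ends at 15, Abm ends at 20, F#m7 ends at 26, Ab6 ends at 31, D7 ends at 36, Dbm ends at 42, F7 ends at 45, C#sus4 ends at 47.
Beat 46 falls within C#sus4.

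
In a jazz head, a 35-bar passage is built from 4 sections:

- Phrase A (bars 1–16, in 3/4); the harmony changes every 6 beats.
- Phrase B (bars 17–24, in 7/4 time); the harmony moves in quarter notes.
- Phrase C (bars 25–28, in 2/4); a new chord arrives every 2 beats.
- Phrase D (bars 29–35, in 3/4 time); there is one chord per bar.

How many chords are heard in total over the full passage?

A has 48 beats and chords last 6 each, so 8 chords.
B has 56 beats and chords last 1 each, so 56 chords.
C has 8 beats and chords last 2 each, so 4 chords.
D has 21 beats and chords last 3 each, so 7 chords.
Total: 8 + 56 + 4 + 7 = 75.

75 chords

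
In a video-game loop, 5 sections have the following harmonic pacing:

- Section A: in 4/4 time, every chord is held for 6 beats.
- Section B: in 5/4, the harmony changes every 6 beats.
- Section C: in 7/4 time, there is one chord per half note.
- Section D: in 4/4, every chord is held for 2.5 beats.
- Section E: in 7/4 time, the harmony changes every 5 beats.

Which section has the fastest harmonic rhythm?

Section C

A: 4/6 = 2/3 chords/bar.
B: 5/6 = 5/6 chords/bar.
C: 7/2 = 3.5 chords/bar.
D: 4/2.5 = 1.6 chords/bar.
E: 7/5 = 1.4 chords/bar.
Fastest is C at 3.5 chords/bar.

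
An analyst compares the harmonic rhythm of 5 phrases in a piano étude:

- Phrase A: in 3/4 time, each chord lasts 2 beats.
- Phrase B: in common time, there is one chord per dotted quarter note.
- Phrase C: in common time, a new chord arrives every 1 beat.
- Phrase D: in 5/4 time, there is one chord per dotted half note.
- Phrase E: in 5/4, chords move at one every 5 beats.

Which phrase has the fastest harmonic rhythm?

A: 3/2 = 1.5 chords/bar.
B: 4/1.5 = 8/3 chords/bar.
C: 4/1 = 4 chords/bar.
D: 5/3 = 5/3 chords/bar.
E: 5/5 = 1 chord/bar.
Fastest is C at 4 chords/bar.

Phrase C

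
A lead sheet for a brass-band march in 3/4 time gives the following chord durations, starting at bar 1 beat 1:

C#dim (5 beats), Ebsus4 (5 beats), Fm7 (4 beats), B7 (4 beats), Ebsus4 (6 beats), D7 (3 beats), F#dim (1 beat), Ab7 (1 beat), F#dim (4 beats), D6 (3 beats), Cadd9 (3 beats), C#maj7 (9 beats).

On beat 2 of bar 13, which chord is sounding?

Cadd9

Beat 2 of bar 13 is beat (13−1)×3 + 2 = 38 overall.
Running totals: C#dim ends at 5, Ebsus4 ends at 10, Fm7 ends at 14, B7 ends at 18, Ebsus4 ends at 24, D7 ends at 27, F#dim ends at 28, Ab7 ends at 29, F#dim ends at 33, D6 ends at 36, Cadd9 ends at 39.
Beat 38 falls within Cadd9.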